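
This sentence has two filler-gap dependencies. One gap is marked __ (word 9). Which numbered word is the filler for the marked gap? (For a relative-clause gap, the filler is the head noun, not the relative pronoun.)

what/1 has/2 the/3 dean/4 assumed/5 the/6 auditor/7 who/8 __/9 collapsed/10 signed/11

7

The marked gap is inside the relative clause, the subject of "collapsed".
Its filler is the head noun "auditor" (via "who"), at word 7.
(The other dependency links word 1 to a gap after word 11.)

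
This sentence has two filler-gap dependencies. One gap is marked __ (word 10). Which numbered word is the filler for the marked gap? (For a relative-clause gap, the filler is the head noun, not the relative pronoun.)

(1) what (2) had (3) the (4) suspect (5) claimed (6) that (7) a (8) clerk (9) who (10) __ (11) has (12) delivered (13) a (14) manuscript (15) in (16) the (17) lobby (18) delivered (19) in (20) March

The marked gap is inside the relative clause, the subject of "delivered".
Its filler is the head noun "clerk" (via "who"), at word 8.
(The other dependency links word 1 to a gap after word 18.)

8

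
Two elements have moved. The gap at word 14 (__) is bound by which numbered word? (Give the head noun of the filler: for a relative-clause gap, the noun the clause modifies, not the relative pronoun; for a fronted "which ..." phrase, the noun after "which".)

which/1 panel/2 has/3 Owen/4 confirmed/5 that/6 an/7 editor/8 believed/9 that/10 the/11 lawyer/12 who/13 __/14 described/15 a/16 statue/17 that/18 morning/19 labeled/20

The marked gap is inside the relative clause, the subject of "described".
Its filler is the head noun "lawyer" (via "who"), at word 12.
(The other dependency links word 2 to a gap after word 20.)

12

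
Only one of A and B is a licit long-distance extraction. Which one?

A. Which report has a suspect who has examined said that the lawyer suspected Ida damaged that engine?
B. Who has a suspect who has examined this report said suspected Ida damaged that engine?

In A, the wh-phrase is extracted from inside a complex-NP island (relative clause) (introduced by "who"), which blocks movement.
In B, the extraction path crosses only that-complement boundaries, which are transparent.
So B is grammatical.

B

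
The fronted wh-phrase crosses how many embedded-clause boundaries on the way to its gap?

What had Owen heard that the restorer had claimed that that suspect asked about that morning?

"what" is extracted from the PP object of "asked".
Boundaries crossed, outermost first: [that], [that] — 2 in total.

2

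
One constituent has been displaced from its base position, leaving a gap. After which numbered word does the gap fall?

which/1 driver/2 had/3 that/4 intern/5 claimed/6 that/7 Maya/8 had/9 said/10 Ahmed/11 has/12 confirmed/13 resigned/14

The displaced element is "which driver" (word 2).
It is linked across 3 clause boundaries (that → Ø → Ø).
It functions as the subject of "resigned", so the gap sits immediately after word 13 ("confirmed").
Base order: That intern had claimed that Maya had said Ahmed has confirmed that which driver resigned.

13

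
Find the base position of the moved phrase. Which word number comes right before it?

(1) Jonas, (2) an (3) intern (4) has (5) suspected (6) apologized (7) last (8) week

5

The displaced element is "Jonas" (word 1).
It is linked across 1 clause boundary (Ø).
It functions as the subject of "apologized", so the gap sits immediately after word 5 ("suspected").
Base order: An intern has suspected that Jonas apologized last week.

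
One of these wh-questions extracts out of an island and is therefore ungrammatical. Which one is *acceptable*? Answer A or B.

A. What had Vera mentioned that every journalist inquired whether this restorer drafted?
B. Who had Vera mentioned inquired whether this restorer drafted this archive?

B

In A, the wh-phrase is extracted from inside a wh-island (introduced by "whether"), which blocks movement.
In B, the extraction path crosses only that-complement boundaries, which are transparent.
So B is grammatical.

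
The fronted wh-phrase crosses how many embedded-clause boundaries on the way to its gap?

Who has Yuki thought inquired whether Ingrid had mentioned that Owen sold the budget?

"who" is extracted from the subject of "inquired".
Boundaries crossed, outermost first: [Ø] — 1 in total.

1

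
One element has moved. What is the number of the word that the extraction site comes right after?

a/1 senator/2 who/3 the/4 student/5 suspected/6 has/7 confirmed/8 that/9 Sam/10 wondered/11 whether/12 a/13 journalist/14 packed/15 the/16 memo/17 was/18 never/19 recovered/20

6

The displaced element is "a senator" (word 2).
It is linked across 1 clause boundary (Ø).
It functions as the subject of "confirmed", so the gap sits immediately after word 6 ("suspected").
Base order: The student suspected that a senator has confirmed that Sam wondered whether a journalist packed the memo.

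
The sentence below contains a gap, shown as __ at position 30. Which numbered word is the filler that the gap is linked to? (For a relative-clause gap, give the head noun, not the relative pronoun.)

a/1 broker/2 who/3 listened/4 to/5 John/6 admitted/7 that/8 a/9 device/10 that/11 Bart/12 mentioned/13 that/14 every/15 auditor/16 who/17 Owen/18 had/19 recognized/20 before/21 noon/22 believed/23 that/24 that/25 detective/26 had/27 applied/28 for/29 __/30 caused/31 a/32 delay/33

10

The gap at 30 is the prepositional object of "applied", inside a relative clause.
The relative pronoun is "that" (word 11); it is bound by the head noun immediately before it.
Its filler is the head noun "device", at word 10.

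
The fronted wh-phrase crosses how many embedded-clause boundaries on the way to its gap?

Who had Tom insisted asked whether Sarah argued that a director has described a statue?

"who" is extracted from the subject of "asked".
Boundaries crossed, outermost first: [Ø] — 1 in total.

1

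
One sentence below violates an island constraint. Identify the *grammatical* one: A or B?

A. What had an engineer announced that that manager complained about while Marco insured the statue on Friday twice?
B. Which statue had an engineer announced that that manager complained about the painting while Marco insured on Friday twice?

A

In B, the wh-phrase is extracted from inside an adjunct island (introduced by "while"), which blocks movement.
In A, the extraction path crosses only that-complement boundaries, which are transparent.
So A is grammatical.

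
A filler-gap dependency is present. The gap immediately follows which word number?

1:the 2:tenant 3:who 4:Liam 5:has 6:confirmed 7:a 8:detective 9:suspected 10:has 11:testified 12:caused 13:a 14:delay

9

The displaced element is "the tenant" (word 2).
It is linked across 2 clause boundaries (Ø → Ø).
It functions as the subject of "testified", so the gap sits immediately after word 9 ("suspected").
Base order: Liam has confirmed a detective suspected that the tenant has testified.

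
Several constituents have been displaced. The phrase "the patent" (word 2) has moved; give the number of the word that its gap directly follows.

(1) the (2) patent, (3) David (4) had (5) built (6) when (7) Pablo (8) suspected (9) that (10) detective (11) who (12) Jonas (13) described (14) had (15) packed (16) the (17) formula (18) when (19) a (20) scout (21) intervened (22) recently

5

The displaced element is "the patent" (word 2).
It functions as the direct object of "built", so the gap sits immediately after word 5 ("built").
Base order: David had built the patent when Pablo suspected that detective who Jonas described had packed the formula when a scout intervened recently.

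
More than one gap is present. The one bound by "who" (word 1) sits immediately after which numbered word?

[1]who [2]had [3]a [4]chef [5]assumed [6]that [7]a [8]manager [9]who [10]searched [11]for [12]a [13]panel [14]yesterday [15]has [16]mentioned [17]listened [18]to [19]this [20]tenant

The displaced element is "who" (word 1).
It is linked across 2 clause boundaries (that → Ø).
It functions as the subject of "listened", so the gap sits immediately after word 16 ("mentioned").
Base order: A chef had assumed that a manager who searched for a panel yesterday has mentioned that who listened to this tenant.

16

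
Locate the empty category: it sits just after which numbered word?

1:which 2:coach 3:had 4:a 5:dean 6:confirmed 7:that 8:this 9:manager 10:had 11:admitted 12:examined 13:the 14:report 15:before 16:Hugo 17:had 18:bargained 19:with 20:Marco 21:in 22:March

11

The displaced element is "which coach" (word 2).
It is linked across 2 clause boundaries (that → Ø).
It functions as the subject of "examined", so the gap sits immediately after word 11 ("admitted").
Base order: A dean had confirmed that this manager had admitted which coach examined the report before Hugo had bargained with Marco in March.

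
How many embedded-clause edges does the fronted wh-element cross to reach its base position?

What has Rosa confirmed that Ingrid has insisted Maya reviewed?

2

"what" is extracted from the object of "reviewed".
Boundaries crossed, outermost first: [that], [Ø] — 2 in total.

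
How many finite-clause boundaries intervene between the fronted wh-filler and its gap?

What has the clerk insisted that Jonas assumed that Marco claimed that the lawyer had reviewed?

3

"what" is extracted from the object of "reviewed".
Boundaries crossed, outermost first: [that], [that], [that] — 3 in total.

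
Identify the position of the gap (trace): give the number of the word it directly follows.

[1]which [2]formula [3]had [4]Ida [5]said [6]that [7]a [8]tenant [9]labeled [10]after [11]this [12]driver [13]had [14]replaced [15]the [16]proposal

9

The displaced element is "which formula" (word 2).
It is linked across 1 clause boundary (that).
It functions as the direct object of "labeled", so the gap sits immediately after word 9 ("labeled").
Base order: Ida had said that a tenant labeled which formula after this driver had replaced the proposal.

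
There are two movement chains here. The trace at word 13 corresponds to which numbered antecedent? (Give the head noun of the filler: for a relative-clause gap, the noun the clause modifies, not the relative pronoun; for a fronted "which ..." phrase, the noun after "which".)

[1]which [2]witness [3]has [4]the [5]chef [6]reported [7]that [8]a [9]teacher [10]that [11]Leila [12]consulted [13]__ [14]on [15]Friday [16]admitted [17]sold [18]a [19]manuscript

The marked gap is inside the relative clause, the direct object of "consulted".
Its filler is the head noun "teacher" (via "that"), at word 9.
(The other dependency links word 2 to a gap after word 16.)

9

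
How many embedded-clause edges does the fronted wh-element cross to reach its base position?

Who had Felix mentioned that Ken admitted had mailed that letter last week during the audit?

2

"who" is extracted from the subject of "mailed".
Boundaries crossed, outermost first: [that], [Ø] — 2 in total.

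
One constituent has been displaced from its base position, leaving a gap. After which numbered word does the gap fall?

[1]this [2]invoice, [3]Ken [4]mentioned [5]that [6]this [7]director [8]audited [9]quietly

The displaced element is "this invoice" (word 2).
It is linked across 1 clause boundary (that).
It functions as the direct object of "audited", so the gap sits immediately after word 8 ("audited").
Base order: Ken mentioned that this director audited this invoice quietly.

8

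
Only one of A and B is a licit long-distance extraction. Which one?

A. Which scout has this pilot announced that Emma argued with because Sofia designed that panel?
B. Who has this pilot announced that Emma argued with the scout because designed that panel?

A

In B, the wh-phrase is extracted from inside an adjunct island (introduced by "because"), which blocks movement.
In A, the extraction path crosses only that-complement boundaries, which are transparent.
So A is grammatical.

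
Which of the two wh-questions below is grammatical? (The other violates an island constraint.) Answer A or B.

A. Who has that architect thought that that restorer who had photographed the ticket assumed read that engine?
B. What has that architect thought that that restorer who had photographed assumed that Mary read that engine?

In B, the wh-phrase is extracted from inside a complex-NP island (relative clause) (introduced by "who"), which blocks movement.
In A, the extraction path crosses only that-complement boundaries, which are transparent.
So A is grammatical.

A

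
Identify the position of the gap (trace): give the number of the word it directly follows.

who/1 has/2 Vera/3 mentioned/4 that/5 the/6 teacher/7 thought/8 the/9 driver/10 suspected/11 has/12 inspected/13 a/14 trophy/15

11

The displaced element is "who" (word 1).
It is linked across 3 clause boundaries (that → Ø → Ø).
It functions as the subject of "inspected", so the gap sits immediately after word 11 ("suspected").
Base order: Vera has mentioned that the teacher thought the driver suspected that who has inspected a trophy.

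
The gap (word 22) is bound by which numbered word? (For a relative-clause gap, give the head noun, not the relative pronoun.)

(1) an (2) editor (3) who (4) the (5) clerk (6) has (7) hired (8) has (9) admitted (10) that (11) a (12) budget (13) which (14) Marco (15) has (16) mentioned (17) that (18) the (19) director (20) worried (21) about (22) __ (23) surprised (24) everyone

12

The gap at 22 is the prepositional object of "worried", inside a relative clause.
The relative pronoun is "which" (word 13); it is bound by the head noun immediately before it.
Its filler is the head noun "budget", at word 12.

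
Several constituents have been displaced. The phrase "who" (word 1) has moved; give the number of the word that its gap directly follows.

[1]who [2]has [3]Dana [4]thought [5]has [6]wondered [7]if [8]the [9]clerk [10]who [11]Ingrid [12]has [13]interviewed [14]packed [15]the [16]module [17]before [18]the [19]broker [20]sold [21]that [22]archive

4

The displaced element is "who" (word 1).
It is linked across 1 clause boundary (Ø).
It functions as the subject of "wondered", so the gap sits immediately after word 4 ("thought").
Base order: Dana has thought that who has wondered if the clerk who Ingrid has interviewed packed the module before the broker sold that archive.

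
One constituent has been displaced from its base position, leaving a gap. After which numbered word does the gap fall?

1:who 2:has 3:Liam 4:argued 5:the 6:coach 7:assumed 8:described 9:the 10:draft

7

The displaced element is "who" (word 1).
It is linked across 2 clause boundaries (Ø → Ø).
It functions as the subject of "described", so the gap sits immediately after word 7 ("assumed").
Base order: Liam has argued the coach assumed that who described the draft.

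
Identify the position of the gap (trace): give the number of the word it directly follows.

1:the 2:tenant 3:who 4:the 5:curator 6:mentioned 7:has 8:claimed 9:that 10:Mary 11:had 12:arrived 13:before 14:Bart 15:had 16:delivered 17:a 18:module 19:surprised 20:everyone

6

The displaced element is "the tenant" (word 2).
It is linked across 1 clause boundary (Ø).
It functions as the subject of "claimed", so the gap sits immediately after word 6 ("mentioned").
Base order: The curator mentioned that the tenant has claimed that Mary had arrived before Bart had delivered a module.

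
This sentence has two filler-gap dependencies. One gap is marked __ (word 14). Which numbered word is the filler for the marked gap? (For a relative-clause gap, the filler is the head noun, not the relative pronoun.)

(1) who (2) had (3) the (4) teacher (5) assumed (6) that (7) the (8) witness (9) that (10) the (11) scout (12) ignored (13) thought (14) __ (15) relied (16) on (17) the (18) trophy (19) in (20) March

The marked gap is the subject of "relied".
Its filler is the fronted wh-phrase "who", at word 1.
(The other dependency links word 8 to a gap after word 12.)

1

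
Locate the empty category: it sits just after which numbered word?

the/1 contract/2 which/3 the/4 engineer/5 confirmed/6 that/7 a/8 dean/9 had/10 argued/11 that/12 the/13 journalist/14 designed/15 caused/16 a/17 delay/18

15

The displaced element is "the contract" (word 2).
It is linked across 2 clause boundaries (that → that).
It functions as the direct object of "designed", so the gap sits immediately after word 15 ("designed").
Base order: The engineer confirmed that a dean had argued that the journalist designed the contract.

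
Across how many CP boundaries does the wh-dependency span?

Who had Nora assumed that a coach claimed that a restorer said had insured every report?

"who" is extracted from the subject of "insured".
Boundaries crossed, outermost first: [that], [that], [Ø] — 3 in total.

3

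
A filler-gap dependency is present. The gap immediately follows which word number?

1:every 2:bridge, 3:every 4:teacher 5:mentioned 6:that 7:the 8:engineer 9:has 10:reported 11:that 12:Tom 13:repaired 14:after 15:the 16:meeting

13

The displaced element is "every bridge" (word 2).
It is linked across 2 clause boundaries (that → that).
It functions as the direct object of "repaired", so the gap sits immediately after word 13 ("repaired").
Base order: Every teacher mentioned that the engineer has reported that Tom repaired every bridge after the meeting.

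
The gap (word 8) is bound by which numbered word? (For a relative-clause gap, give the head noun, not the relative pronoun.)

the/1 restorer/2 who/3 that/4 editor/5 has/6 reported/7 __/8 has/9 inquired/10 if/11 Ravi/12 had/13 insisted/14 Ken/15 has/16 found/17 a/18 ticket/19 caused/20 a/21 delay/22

2

The gap at 8 is the subject of "inquired", inside a relative clause.
The relative pronoun is "who" (word 3); it is bound by the head noun immediately before it.
Its filler is the head noun "restorer", at word 2.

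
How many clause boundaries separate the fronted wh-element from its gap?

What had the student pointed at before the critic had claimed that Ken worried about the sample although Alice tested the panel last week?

0

"what" originates inside the matrix clause — no clause boundary is crossed.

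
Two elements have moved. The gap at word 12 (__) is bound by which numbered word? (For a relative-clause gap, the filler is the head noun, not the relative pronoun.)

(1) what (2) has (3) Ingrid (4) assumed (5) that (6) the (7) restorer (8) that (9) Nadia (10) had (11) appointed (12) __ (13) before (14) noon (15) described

The marked gap is inside the relative clause, the direct object of "appointed".
Its filler is the head noun "restorer" (via "that"), at word 7.
(The other dependency links word 1 to a gap after word 15.)

7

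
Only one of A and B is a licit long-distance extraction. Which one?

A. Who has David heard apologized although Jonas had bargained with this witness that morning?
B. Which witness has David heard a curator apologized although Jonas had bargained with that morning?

A

In B, the wh-phrase is extracted from inside an adjunct island (introduced by "although"), which blocks movement.
In A, the extraction path crosses only that-complement boundaries, which are transparent.
So A is grammatical.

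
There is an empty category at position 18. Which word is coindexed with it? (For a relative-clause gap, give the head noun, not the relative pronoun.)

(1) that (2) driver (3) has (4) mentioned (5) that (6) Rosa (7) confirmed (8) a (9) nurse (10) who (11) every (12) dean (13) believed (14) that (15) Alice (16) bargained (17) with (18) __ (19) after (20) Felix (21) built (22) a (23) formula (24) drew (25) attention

The gap at 18 is the prepositional object of "bargained", inside a relative clause.
The relative pronoun is "who" (word 10); it is bound by the head noun immediately before it.
Its filler is the head noun "nurse", at word 9.

9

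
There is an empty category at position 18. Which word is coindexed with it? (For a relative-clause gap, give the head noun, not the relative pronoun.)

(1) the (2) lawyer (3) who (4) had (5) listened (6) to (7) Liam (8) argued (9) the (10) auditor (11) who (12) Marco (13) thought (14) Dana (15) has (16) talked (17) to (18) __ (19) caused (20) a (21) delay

The gap at 18 is the prepositional object of "talked", inside a relative clause.
The relative pronoun is "who" (word 11); it is bound by the head noun immediately before it.
Its filler is the head noun "auditor", at word 10.

10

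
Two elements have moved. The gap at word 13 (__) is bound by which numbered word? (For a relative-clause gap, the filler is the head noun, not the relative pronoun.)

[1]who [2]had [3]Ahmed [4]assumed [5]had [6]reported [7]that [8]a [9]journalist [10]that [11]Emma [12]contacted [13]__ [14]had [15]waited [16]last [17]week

The marked gap is inside the relative clause, the direct object of "contacted".
Its filler is the head noun "journalist" (via "that"), at word 9.
(The other dependency links word 1 to a gap after word 4.)

9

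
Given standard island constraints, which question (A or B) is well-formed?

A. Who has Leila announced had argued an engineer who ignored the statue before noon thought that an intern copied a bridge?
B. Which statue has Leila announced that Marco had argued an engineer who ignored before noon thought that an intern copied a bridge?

A

In B, the wh-phrase is extracted from inside a complex-NP island (relative clause) (introduced by "who"), which blocks movement.
In A, the extraction path crosses only that-complement boundaries, which are transparent.
So A is grammatical.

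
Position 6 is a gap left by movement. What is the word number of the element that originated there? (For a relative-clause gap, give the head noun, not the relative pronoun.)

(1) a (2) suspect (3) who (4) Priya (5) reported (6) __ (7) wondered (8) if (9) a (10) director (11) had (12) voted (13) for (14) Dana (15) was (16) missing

2

The gap at 6 is the subject of "wondered", inside a relative clause.
The relative pronoun is "who" (word 3); it is bound by the head noun immediately before it.
Its filler is the head noun "suspect", at word 2.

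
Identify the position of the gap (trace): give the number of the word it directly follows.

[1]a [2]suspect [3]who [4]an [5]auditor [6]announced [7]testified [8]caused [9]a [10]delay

The displaced element is "a suspect" (word 2).
It is linked across 1 clause boundary (Ø).
It functions as the subject of "testified", so the gap sits immediately after word 6 ("announced").
Base order: An auditor announced a suspect testified.

6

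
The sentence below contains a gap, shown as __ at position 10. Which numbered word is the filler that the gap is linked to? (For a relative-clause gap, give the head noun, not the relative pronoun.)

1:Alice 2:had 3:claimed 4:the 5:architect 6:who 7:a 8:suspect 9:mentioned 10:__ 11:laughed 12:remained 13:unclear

5

The gap at 10 is the subject of "laughed", inside a relative clause.
The relative pronoun is "who" (word 6); it is bound by the head noun immediately before it.
Its filler is the head noun "architect", at word 5.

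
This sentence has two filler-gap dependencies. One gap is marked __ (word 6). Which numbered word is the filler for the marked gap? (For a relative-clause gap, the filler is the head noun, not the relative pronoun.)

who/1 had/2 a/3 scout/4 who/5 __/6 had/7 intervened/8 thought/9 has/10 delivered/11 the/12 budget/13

The marked gap is inside the relative clause, the subject of "intervened".
Its filler is the head noun "scout" (via "who"), at word 4.
(The other dependency links word 1 to a gap after word 9.)

4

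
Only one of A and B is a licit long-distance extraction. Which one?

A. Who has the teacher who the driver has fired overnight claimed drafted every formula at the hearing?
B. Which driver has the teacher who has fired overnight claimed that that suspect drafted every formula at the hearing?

In B, the wh-phrase is extracted from inside a complex-NP island (relative clause) (introduced by "who"), which blocks movement.
In A, the extraction path crosses only that-complement boundaries, which are transparent.
So A is grammatical.

A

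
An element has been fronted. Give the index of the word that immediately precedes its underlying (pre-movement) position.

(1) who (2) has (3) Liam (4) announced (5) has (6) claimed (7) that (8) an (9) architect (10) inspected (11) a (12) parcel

The displaced element is "who" (word 1).
It is linked across 1 clause boundary (Ø).
It functions as the subject of "claimed", so the gap sits immediately after word 4 ("announced").
Base order: Liam has announced who has claimed that an architect inspected a parcel.

4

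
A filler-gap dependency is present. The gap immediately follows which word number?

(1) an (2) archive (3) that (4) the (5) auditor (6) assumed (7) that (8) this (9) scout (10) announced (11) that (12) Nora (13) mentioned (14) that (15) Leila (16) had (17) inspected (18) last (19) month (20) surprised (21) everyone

The displaced element is "an archive" (word 2).
It is linked across 3 clause boundaries (that → that → that).
It functions as the direct object of "inspected", so the gap sits immediately after word 17 ("inspected").
Base order: The auditor assumed that this scout announced that Nora mentioned that Leila had inspected an archive last month.

17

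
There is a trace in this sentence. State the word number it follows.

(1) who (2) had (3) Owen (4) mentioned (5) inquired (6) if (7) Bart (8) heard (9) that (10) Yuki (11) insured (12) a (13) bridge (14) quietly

The displaced element is "who" (word 1).
It is linked across 1 clause boundary (Ø).
It functions as the subject of "inquired", so the gap sits immediately after word 4 ("mentioned").
Base order: Owen had mentioned that who inquired if Bart heard that Yuki insured a bridge quietly.

4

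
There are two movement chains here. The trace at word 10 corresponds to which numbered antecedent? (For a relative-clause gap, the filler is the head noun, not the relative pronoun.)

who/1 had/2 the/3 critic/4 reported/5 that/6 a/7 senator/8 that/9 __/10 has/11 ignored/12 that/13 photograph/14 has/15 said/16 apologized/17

8

The marked gap is inside the relative clause, the subject of "ignored".
Its filler is the head noun "senator" (via "that"), at word 8.
(The other dependency links word 1 to a gap after word 16.)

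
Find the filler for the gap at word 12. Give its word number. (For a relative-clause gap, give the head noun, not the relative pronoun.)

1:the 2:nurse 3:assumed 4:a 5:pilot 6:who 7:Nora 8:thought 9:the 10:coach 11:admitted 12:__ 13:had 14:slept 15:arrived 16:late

The gap at 12 is the subject of "slept", inside a relative clause.
The relative pronoun is "who" (word 6); it is bound by the head noun immediately before it.
Its filler is the head noun "pilot", at word 5.

5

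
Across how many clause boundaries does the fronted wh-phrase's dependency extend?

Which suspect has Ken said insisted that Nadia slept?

1

"which suspect" is extracted from the subject of "insisted".
Boundaries crossed, outermost first: [Ø] — 1 in total.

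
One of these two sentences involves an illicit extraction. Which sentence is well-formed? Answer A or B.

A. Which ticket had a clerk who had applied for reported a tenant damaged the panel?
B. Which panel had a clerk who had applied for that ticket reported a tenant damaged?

In A, the wh-phrase is extracted from inside a complex-NP island (relative clause) (introduced by "who"), which blocks movement.
In B, the extraction path crosses only that-complement boundaries, which are transparent.
So B is grammatical.

B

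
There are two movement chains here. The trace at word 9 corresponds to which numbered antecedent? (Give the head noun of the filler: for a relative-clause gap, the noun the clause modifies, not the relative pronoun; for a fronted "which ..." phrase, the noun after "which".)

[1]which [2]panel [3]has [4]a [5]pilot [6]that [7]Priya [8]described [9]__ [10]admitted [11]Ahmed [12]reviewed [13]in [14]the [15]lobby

The marked gap is inside the relative clause, the direct object of "described".
Its filler is the head noun "pilot" (via "that"), at word 5.
(The other dependency links word 2 to a gap after word 12.)

5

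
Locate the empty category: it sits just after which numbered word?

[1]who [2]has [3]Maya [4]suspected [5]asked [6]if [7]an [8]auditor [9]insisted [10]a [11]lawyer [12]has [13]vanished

The displaced element is "who" (word 1).
It is linked across 1 clause boundary (Ø).
It functions as the subject of "asked", so the gap sits immediately after word 4 ("suspected").
Base order: Maya has suspected that who asked if an auditor insisted a lawyer has vanished.

4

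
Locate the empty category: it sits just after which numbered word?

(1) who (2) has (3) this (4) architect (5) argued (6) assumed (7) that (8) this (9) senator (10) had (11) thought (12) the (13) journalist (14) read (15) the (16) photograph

5

The displaced element is "who" (word 1).
It is linked across 1 clause boundary (Ø).
It functions as the subject of "assumed", so the gap sits immediately after word 5 ("argued").
Base order: This architect has argued that who assumed that this senator had thought the journalist read the photograph.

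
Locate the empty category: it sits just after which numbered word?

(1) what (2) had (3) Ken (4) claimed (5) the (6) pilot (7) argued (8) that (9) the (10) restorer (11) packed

The displaced element is "what" (word 1).
It is linked across 2 clause boundaries (Ø → that).
It functions as the direct object of "packed", so the gap sits immediately after word 11 ("packed").
Base order: Ken had claimed the pilot argued that the restorer packed what.

11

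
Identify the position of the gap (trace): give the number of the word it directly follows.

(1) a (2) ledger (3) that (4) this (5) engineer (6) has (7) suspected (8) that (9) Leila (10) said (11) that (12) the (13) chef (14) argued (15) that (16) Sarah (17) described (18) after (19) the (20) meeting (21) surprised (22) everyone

The displaced element is "a ledger" (word 2).
It is linked across 3 clause boundaries (that → that → that).
It functions as the direct object of "described", so the gap sits immediately after word 17 ("described").
Base order: This engineer has suspected that Leila said that the chef argued that Sarah described a ledger after the meeting.

17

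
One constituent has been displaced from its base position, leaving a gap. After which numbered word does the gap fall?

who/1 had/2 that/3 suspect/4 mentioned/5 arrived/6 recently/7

The displaced element is "who" (word 1).
It is linked across 1 clause boundary (Ø).
It functions as the subject of "arrived", so the gap sits immediately after word 5 ("mentioned").
Base order: That suspect had mentioned that who arrived recently.

5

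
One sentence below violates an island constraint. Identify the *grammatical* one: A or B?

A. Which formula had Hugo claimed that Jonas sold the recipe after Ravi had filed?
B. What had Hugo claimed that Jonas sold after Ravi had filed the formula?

B

In A, the wh-phrase is extracted from inside an adjunct island (introduced by "after"), which blocks movement.
In B, the extraction path crosses only that-complement boundaries, which are transparent.
So B is grammatical.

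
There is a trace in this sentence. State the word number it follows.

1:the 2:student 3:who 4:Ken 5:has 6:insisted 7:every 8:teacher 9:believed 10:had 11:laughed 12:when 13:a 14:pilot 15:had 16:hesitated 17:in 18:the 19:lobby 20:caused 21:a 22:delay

9

The displaced element is "the student" (word 2).
It is linked across 2 clause boundaries (Ø → Ø).
It functions as the subject of "laughed", so the gap sits immediately after word 9 ("believed").
Base order: Ken has insisted every teacher believed the student had laughed when a pilot had hesitated in the lobby.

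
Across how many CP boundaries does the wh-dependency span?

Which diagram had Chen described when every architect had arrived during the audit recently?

0

"which diagram" originates inside the matrix clause — no clause boundary is crossed.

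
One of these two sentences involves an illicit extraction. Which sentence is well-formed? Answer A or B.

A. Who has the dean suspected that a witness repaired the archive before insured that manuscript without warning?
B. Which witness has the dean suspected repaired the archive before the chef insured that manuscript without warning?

B

In A, the wh-phrase is extracted from inside an adjunct island (introduced by "before"), which blocks movement.
In B, the extraction path crosses only that-complement boundaries, which are transparent.
So B is grammatical.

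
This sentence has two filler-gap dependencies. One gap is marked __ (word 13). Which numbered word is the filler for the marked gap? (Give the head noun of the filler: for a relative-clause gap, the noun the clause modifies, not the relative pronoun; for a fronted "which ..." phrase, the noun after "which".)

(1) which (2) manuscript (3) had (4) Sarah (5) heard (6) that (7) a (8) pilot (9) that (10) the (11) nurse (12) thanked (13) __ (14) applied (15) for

The marked gap is inside the relative clause, the direct object of "thanked".
Its filler is the head noun "pilot" (via "that"), at word 8.
(The other dependency links word 2 to a gap after word 15.)

8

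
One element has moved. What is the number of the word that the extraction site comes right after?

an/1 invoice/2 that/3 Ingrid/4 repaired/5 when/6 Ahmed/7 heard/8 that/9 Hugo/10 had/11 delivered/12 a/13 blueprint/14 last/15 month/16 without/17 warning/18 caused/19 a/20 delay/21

5

The displaced element is "an invoice" (word 2).
It functions as the direct object of "repaired", so the gap sits immediately after word 5 ("repaired").
Base order: Ingrid repaired an invoice when Ahmed heard that Hugo had delivered a blueprint last month without warning.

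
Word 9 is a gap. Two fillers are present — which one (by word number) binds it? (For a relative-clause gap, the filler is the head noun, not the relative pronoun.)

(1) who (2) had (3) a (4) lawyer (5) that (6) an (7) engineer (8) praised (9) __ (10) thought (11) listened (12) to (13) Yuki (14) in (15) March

The marked gap is inside the relative clause, the direct object of "praised".
Its filler is the head noun "lawyer" (via "that"), at word 4.
(The other dependency links word 1 to a gap after word 10.)

4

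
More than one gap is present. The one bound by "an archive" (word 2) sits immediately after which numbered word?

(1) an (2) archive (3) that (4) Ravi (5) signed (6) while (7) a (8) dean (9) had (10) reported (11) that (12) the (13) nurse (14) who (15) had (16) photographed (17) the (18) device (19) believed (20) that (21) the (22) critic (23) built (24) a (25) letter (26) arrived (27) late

The displaced element is "an archive" (word 2).
It functions as the direct object of "signed", so the gap sits immediately after word 5 ("signed").
Base order: Ravi signed an archive while a dean had reported that the nurse who had photographed the device believed that the critic built a letter.

5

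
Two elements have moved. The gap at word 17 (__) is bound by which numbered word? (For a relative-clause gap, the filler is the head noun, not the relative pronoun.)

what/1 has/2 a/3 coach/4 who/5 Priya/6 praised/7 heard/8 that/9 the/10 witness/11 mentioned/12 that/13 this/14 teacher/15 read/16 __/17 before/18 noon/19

The marked gap is the direct object of "read".
Its filler is the fronted wh-phrase "what", at word 1.
(The other dependency links word 4 to a gap after word 7.)

1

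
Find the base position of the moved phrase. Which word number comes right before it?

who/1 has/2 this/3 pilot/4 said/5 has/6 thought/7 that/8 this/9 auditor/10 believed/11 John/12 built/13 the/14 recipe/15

The displaced element is "who" (word 1).
It is linked across 1 clause boundary (Ø).
It functions as the subject of "thought", so the gap sits immediately after word 5 ("said").
Base order: This pilot has said that who has thought that this auditor believed John built the recipe.

5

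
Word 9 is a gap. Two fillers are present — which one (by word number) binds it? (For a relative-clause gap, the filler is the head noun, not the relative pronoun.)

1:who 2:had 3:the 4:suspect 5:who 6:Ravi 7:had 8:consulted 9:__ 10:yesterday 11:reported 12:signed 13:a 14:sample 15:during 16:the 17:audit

The marked gap is inside the relative clause, the direct object of "consulted".
Its filler is the head noun "suspect" (via "who"), at word 4.
(The other dependency links word 1 to a gap after word 11.)

4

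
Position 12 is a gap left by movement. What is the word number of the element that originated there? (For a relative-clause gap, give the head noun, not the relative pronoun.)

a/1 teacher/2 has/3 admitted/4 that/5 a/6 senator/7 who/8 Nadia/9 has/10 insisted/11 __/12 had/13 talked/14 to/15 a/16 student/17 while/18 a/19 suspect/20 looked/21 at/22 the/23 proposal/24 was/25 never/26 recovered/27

7

The gap at 12 is the subject of "talked", inside a relative clause.
The relative pronoun is "who" (word 8); it is bound by the head noun immediately before it.
Its filler is the head noun "senator", at word 7.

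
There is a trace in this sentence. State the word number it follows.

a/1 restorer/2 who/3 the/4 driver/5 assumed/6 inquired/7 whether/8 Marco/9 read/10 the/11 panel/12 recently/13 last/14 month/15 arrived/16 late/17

The displaced element is "a restorer" (word 2).
It is linked across 1 clause boundary (Ø).
It functions as the subject of "inquired", so the gap sits immediately after word 6 ("assumed").
Base order: The driver assumed that a restorer inquired whether Marco read the panel recently last month.

6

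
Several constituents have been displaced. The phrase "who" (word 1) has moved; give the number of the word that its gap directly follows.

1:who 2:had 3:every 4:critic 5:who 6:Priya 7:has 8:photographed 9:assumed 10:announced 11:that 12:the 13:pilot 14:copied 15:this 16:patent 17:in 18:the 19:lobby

9

The displaced element is "who" (word 1).
It is linked across 1 clause boundary (Ø).
It functions as the subject of "announced", so the gap sits immediately after word 9 ("assumed").
Base order: Every critic who Priya has photographed had assumed that who announced that the pilot copied this patent in the lobby.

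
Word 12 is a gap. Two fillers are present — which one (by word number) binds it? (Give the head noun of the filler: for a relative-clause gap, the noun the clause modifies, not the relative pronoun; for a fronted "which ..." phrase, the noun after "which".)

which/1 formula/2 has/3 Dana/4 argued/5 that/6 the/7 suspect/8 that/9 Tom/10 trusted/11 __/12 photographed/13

The marked gap is inside the relative clause, the direct object of "trusted".
Its filler is the head noun "suspect" (via "that"), at word 8.
(The other dependency links word 2 to a gap after word 13.)

8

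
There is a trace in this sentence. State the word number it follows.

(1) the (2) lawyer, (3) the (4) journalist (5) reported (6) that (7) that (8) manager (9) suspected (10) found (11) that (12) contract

The displaced element is "the lawyer" (word 2).
It is linked across 2 clause boundaries (that → Ø).
It functions as the subject of "found", so the gap sits immediately after word 9 ("suspected").
Base order: The journalist reported that that manager suspected the lawyer found that contract.

9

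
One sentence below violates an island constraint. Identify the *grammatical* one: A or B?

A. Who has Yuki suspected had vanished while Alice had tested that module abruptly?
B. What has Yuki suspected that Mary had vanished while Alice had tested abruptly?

A

In B, the wh-phrase is extracted from inside an adjunct island (introduced by "while"), which blocks movement.
In A, the extraction path crosses only that-complement boundaries, which are transparent.
So A is grammatical.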